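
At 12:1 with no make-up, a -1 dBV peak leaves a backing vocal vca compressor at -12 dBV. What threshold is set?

-13 dBV

Input is 12 dB above T (since output overshoot × R = input overshoot: (-12 − T)·12 = -1 − T gives T = -13 dBV).
Check: -13 + (-1 − (-13))/12 = -13 + 1 = -12 dBV. ✓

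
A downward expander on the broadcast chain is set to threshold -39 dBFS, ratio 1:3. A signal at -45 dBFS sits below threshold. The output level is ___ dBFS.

-57 dBFS

Below threshold, a 1:3 expander applies gain = (3−1)×(T − x) of attenuation.
(3−1) × 6 = 12 dB, so output = -45 − 12 = -57 dBFS.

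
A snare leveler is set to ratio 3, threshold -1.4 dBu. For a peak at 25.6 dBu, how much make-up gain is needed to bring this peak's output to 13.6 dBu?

6 dB

The peak compresses to -1.4 + 27/3 = 7.6 dBu.
To reach 13.6 dBu requires 13.6 − 7.6 = 6 dB of make-up.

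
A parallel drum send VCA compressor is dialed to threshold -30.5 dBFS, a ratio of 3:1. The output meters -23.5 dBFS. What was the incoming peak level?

-9.5 dBFS

That's 7 dB above the -30.5 dBFS threshold.
Undo the ratio: input overshoot = 7 × 3 = 21 dB, giving input = -9.5 dBFS.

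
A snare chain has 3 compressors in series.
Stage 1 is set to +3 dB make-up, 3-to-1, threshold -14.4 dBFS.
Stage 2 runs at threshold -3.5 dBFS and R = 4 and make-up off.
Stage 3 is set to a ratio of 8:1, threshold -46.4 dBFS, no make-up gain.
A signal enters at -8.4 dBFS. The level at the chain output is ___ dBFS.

Stage 1: overshoot 6 dB → 6/3 = 2 dB → -12.4 dBFS; +3 dB make-up → -9.4 dBFS.
Stage 2: -9.4 dBFS is at or below the -3.5 dBFS threshold — no compression; output -9.4 dBFS.
Stage 3: overshoot 37 dB → 37/8 = 4.625 dB → -41.775 dBFS.

-41.775 dBFS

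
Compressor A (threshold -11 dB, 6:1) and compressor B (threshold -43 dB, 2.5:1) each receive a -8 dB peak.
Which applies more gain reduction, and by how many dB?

B, by 18.5 dB

A: GR = 3 − 3/6 = 2.5 dB.
B: GR = 35 − 35/2.5 = 21 dB.
B reduces 18.5 dB more.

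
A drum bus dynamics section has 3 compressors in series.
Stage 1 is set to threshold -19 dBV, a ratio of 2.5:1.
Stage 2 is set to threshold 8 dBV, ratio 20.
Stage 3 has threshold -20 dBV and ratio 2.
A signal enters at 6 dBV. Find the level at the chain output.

-14.5 dBV

Stage 1: overshoot 25 dB → 25/2.5 = 10 dB → -9 dBV.
Stage 2: -9 dBV is at or below the 8 dBV threshold — no compression; output -9 dBV.
Stage 3: 11 dB above -20 dBV, reduced 2:1 to 5.5 dB above → -14.5 dBV.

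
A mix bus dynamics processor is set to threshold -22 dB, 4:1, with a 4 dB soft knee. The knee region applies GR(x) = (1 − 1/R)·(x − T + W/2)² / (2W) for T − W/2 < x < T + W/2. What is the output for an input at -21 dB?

-21.84375 dB

x − T + W/2 = -21 − (-22) + 2 = 3.
GR = (1 − 1/4) × 3² / 8 = 0.75 × 9 / 8 = 0.84375 dB.
Output = -21 − 0.84375 = -21.84375 dB.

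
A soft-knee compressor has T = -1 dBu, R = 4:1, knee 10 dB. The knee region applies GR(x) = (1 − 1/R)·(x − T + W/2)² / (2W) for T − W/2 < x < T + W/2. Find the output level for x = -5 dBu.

x − T + W/2 = -5 − (-1) + 5 = 1.
GR = (1 − 1/4) × 1² / 20 = 0.75 × 1 / 20 = 0.0375 dB.
Output = -5 − 0.0375 = -5.0375 dBu.

-5.0375 dBu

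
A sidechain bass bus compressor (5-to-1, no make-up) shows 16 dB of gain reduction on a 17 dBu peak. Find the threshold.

Input is 20 dB above T (since output overshoot × R = input overshoot: (1 − T)·5 = 17 − T gives T = -3 dBu).
Check: -3 + (17 − (-3))/5 = -3 + 4 = 1 dBu. ✓

-3 dBu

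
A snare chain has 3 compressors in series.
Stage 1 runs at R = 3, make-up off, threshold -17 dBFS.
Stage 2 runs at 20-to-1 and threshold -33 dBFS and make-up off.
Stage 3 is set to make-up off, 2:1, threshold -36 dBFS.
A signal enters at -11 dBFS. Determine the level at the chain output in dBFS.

Stage 1: 6 dB above -17 dBFS, reduced 3:1 to 2 dB above → -15 dBFS.
Stage 2: overshoot 18 dB → 18/20 = 0.9 dB → -32.1 dBFS.
Stage 3: -32.1 dBFS is 3.9 dB over -36 dBFS; at 2:1 that becomes 1.95 dB over, giving -34.05 dBFS.

-34.05 dBFS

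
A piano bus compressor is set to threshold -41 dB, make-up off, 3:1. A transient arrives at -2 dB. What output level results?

-28 dB

-2 dB sits 39 dB over threshold.
At 3:1 the overshoot is divided by 3, leaving 13 dB above threshold.
So the level is -41 + 13 = -28 dB.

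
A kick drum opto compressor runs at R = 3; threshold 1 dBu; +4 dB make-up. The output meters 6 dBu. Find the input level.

4 dBu

Remove make-up: 6 − 4 = 2 dBu.
Post-compression overshoot = 2 − 1 = 1 dB.
Before 3:1 compression the overshoot was 1 × 3 = 3 dB, so input = 1 + 3 = 4 dBu.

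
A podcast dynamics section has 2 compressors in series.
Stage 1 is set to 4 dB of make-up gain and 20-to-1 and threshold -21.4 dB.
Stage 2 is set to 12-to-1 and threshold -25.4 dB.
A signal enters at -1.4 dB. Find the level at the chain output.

-24.65 dB

Stage 1: -1.4 dB is 20 dB over -21.4 dB; at 20:1 that becomes 1 dB over, giving -20.4 dB; +4 dB make-up → -16.4 dB.
Stage 2: overshoot 9 dB → 9/12 = 0.75 dB → -24.65 dB.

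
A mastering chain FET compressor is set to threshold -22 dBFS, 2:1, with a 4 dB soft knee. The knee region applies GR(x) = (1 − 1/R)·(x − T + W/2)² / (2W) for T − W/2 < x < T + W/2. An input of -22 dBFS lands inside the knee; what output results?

x − T + W/2 = -22 − (-22) + 2 = 2.
GR = (1 − 1/2) × 2² / 8 = 0.5 × 4 / 8 = 0.25 dB.
Output = -22 − 0.25 = -22.25 dBFS.

-22.25 dBFS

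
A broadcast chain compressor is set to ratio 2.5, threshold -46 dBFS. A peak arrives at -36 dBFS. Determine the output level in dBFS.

-36 dBFS sits 10 dB over threshold.
The 10 dB excess becomes 4 dB after 2.5:1 reduction.
That puts the output at -42 dBFS.

-42 dBFS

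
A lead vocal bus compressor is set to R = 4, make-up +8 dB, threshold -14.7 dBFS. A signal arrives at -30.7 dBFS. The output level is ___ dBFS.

-22.7 dBFS

-30.7 dBFS is 16 dB below the -14.7 dBFS threshold, so no gain reduction is applied.
Make-up gain adds 8 dB: -30.7 + 8 = -22.7 dBFS.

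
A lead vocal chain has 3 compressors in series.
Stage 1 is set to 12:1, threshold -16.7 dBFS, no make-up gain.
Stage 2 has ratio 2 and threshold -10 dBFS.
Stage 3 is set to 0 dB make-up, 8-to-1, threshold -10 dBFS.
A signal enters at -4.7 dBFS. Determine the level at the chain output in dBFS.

-15.7 dBFS

Stage 1: overshoot 12 dB → 12/12 = 1 dB → -15.7 dBFS.
Stage 2: -15.7 dBFS ≤ -10 dBFS, so stage 2 doesn't engage; output -15.7 dBFS.
Stage 3: -15.7 dBFS is at or below the -10 dBFS threshold — no compression; output -15.7 dBFS.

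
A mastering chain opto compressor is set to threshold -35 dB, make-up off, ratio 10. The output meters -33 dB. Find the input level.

-15 dB

Post-compression overshoot = -33 − (-35) = 2 dB.
Before 10:1 compression the overshoot was 2 × 10 = 20 dB, so input = -35 + 20 = -15 dB.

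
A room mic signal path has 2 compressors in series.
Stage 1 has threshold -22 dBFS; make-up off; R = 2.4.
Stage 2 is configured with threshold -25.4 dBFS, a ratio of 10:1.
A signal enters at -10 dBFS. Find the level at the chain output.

-24.56 dBFS

Stage 1: overshoot 12 dB → 12/2.4 = 5 dB → -17 dBFS.
Stage 2: overshoot 8.4 dB → 8.4/10 = 0.84 dB → -24.56 dBFS.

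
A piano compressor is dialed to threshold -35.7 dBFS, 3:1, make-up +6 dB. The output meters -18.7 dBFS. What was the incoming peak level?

-2.7 dBFS

Before make-up, the level was -18.7 − 6 = -24.7 dBFS.
The compressed level sits -24.7 − (-35.7) = 11 dB over threshold.
Before 3:1 compression the overshoot was 11 × 3 = 33 dB, so input = -35.7 + 33 = -2.7 dBFS.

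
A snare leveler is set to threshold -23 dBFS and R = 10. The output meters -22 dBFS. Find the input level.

-13 dBFS

Post-compression overshoot = -22 − (-23) = 1 dB.
Input overshoot = R × output overshoot = 10 dB → input = -23 + 10 = -13 dBFS.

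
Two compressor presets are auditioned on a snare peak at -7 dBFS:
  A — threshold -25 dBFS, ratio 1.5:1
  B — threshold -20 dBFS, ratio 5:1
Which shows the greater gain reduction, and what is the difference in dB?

A: 18 dB over, compressed to 12 dB over, so 6 dB of GR.
B: 13 dB over, compressed to 2.6 dB over, so 10.4 dB of GR.
B applies 4.4 dB more gain reduction.

B, by 4.4 dB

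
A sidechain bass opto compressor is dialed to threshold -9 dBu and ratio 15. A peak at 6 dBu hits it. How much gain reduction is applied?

The signal is 15 dB above threshold.
At 15:1, output sits 15/15 = 1 dB above threshold.
Gain reduction = 15 − 1 = 14 dB.

14 dB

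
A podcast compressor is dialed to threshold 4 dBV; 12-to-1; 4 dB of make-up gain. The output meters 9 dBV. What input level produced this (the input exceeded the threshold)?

Stripping the +4 dB make-up gives 5 dBV at the gain stage.
That's 1 dB above the 4 dBV threshold.
Input overshoot = R × output overshoot = 12 dB → input = 4 + 12 = 16 dBV.

16 dBV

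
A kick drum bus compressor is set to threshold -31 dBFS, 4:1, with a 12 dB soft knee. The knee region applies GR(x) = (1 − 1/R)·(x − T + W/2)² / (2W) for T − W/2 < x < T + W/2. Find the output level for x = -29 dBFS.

-31 dBFS

x − T + W/2 = -29 − (-31) + 6 = 8.
GR = (1 − 1/4) × 8² / 24 = 0.75 × 64 / 24 = 2 dB.
Output = -29 − 2 = -31 dBFS.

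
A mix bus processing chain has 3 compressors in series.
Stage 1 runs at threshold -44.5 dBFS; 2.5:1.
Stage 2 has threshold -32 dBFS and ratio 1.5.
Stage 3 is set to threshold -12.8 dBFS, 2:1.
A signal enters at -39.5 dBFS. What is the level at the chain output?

-42.5 dBFS

Stage 1: 5 dB above -44.5 dBFS, reduced 2.5:1 to 2 dB above → -42.5 dBFS.
Stage 2: -42.5 dBFS is at or below the -32 dBFS threshold — no compression; output -42.5 dBFS.
Stage 3: -42.5 dBFS ≤ -12.8 dBFS, so stage 3 doesn't engage; output -42.5 dBFS.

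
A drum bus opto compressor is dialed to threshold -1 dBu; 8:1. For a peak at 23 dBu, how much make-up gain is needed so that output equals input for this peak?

21 dB

Without make-up, output = threshold + overshoot/8 = -1 + 3 = 2 dBu.
Gap to target: 21 dB.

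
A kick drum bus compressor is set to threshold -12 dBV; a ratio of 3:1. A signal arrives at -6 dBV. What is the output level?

The input is 6 dB above the -12 dBV threshold.
At 3:1 the overshoot is divided by 3, leaving 2 dB above threshold.
That puts the output at -10 dBV.

-10 dBV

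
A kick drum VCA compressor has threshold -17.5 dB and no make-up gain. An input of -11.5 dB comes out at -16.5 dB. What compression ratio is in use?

Input overshoot = -11.5 − (-17.5) = 6 dB; output overshoot = -16.5 − (-17.5) = 1 dB.
Ratio = 6 / 1 = 6.

6:1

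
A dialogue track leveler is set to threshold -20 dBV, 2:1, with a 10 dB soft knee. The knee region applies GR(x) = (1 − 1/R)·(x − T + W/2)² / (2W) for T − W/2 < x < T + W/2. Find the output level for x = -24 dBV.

-24.025 dBV

x − T + W/2 = -24 − (-20) + 5 = 1.
GR = (1 − 1/2) × 1² / 20 = 0.5 × 1 / 20 = 0.025 dB.
Output = -24 − 0.025 = -24.025 dBV.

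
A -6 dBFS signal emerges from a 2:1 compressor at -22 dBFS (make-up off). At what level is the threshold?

-38 dBFS

Input is 32 dB above T (since output overshoot × R = input overshoot: (-22 − T)·2 = -6 − T gives T = -38 dBFS).
Check: -38 + (-6 − (-38))/2 = -38 + 16 = -22 dBFS. ✓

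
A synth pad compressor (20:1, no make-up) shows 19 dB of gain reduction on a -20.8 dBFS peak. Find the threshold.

-40.8 dBFS

Gain reduction = -20.8 − (-39.8) = 19 dB; output overshoot = GR / (R − 1) = 19 / 19 = 1 dB.
Threshold = output − output overshoot = -39.8 − 1 = -40.8 dBFS.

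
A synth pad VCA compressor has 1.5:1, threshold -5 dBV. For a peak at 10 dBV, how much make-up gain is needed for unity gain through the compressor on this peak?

5 dB

Overshoot 15 dB → 15/1.5 = 10 dB after compression, so the compressed level is -5 + 10 = 5 dBV.
Make-up = target − compressed = 10 − 5 = 5 dB.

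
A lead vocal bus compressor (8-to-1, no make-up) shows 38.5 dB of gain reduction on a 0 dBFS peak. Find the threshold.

Gain reduction = 0 − (-38.5) = 38.5 dB; output overshoot = GR / (R − 1) = 38.5 / 7 = 5.5 dB.
Threshold = output − output overshoot = -38.5 − 5.5 = -44 dBFS.

-44 dBFS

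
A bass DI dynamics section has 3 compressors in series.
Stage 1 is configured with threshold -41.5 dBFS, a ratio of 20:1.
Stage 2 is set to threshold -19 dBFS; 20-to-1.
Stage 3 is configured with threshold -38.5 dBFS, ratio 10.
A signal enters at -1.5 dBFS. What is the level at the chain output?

Stage 1: 40 dB above -41.5 dBFS, reduced 20:1 to 2 dB above → -39.5 dBFS.
Stage 2: below threshold (-39.5 ≤ -19); passes unchanged; output -39.5 dBFS.
Stage 3: -39.5 dBFS ≤ -38.5 dBFS, so stage 3 doesn't engage; output -39.5 dBFS.

-39.5 dBFS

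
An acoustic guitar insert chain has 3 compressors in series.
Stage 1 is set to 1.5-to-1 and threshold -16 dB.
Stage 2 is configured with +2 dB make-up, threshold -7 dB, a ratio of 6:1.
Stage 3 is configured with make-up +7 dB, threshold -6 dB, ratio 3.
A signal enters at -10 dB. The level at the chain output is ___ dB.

-3 dB

Stage 1: -10 dB is 6 dB over -16 dB; at 1.5:1 that becomes 4 dB over, giving -12 dB.
Stage 2: below threshold (-12 ≤ -7); passes unchanged; make-up brings it to -10 dB.
Stage 3: below threshold (-10 ≤ -6); passes unchanged; make-up brings it to -3 dB.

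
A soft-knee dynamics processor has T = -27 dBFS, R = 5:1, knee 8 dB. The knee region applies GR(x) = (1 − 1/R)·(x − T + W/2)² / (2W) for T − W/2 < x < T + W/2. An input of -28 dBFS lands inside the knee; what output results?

-28.45 dBFS

x − T + W/2 = -28 − (-27) + 4 = 3.
GR = (1 − 1/5) × 3² / 16 = 0.8 × 9 / 16 = 0.45 dB.
Output = -28 − 0.45 = -28.45 dBFS.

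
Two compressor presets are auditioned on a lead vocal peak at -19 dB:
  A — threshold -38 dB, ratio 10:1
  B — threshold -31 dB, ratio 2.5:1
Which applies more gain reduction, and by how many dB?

A: overshoot 19 dB → output overshoot 1.9 dB → GR 17.1 dB.
B: overshoot 12 dB → output overshoot 4.8 dB → GR 7.2 dB.
A applies 9.9 dB more gain reduction.

A, by 9.9 dB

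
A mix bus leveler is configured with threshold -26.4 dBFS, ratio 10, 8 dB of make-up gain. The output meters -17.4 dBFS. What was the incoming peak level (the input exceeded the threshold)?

Stripping the +8 dB make-up gives -25.4 dBFS at the gain stage.
Post-compression overshoot = -25.4 − (-26.4) = 1 dB.
Input overshoot = R × output overshoot = 10 dB → input = -26.4 + 10 = -16.4 dBFS.

-16.4 dBFS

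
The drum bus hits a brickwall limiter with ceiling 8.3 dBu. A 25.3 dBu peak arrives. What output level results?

The limiter clamps the peak to its 8.3 dBu ceiling.

8.3 dBu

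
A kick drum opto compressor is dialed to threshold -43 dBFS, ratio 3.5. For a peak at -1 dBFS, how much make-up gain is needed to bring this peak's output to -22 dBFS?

9 dB

Without make-up, output = threshold + overshoot/3.5 = -43 + 12 = -31 dBFS.
Gap to target: 9 dB.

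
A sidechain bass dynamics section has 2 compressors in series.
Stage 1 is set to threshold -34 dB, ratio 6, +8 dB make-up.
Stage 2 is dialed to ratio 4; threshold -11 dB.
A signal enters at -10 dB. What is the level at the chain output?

-22 dB

Stage 1: 24 dB above -34 dB, reduced 6:1 to 4 dB above → -30 dB; +8 dB make-up → -22 dB.
Stage 2: -22 dB is at or below the -11 dB threshold — no compression; output -22 dB.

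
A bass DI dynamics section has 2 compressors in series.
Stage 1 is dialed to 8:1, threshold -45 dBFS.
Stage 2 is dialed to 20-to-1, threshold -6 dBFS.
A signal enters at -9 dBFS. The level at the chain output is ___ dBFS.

-40.5 dBFS

Stage 1: overshoot 36 dB → 36/8 = 4.5 dB → -40.5 dBFS.
Stage 2: below threshold (-40.5 ≤ -6); passes unchanged; output -40.5 dBFS.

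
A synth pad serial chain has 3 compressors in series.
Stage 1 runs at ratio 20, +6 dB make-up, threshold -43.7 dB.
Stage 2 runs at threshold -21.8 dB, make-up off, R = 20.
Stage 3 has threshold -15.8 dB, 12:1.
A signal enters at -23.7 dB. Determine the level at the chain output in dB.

Stage 1: -23.7 dB is 20 dB over -43.7 dB; at 20:1 that becomes 1 dB over, giving -42.7 dB; +6 dB make-up → -36.7 dB.
Stage 2: -36.7 dB is at or below the -21.8 dB threshold — no compression; output -36.7 dB.
Stage 3: -36.7 dB ≤ -15.8 dB, so stage 3 doesn't engage; output -36.7 dB.

-36.7 dB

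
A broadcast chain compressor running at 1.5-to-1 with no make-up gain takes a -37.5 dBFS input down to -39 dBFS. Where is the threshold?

Let T be the threshold. Output overshoot = (input overshoot)/R, so -39 − T = (-37.5 − T)/1.5.
1.5·(-39 − T) = -37.5 − T → 0.5·T = -58.5 − (-37.5) = -21.
T = -21/0.5 = -42 dBFS.

-42 dBFS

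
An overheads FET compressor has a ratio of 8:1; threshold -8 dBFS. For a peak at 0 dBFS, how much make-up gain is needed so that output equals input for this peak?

7 dB

The peak compresses to -8 + 8/8 = -7 dBFS.
To reach 0 dBFS requires 0 − (-7) = 7 dB of make-up.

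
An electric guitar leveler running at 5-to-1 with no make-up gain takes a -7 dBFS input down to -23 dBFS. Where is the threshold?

Gain reduction = -7 − (-23) = 16 dB; output overshoot = GR / (R − 1) = 16 / 4 = 4 dB.
Threshold = output − output overshoot = -23 − 4 = -27 dBFS.

-27 dBFS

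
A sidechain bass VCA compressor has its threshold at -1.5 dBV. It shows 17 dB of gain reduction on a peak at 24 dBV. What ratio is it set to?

3:1

Input overshoot = 24 − (-1.5) = 25.5 dB.
Output overshoot = 25.5 − 17 = 8.5 dB.
Ratio = input overshoot / output overshoot = 25.5 / 8.5 = 3.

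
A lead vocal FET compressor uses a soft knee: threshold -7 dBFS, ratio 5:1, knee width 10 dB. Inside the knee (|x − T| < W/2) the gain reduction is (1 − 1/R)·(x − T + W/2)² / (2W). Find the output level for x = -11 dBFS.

-11.04 dBFS

x − T + W/2 = -11 − (-7) + 5 = 1.
GR = (1 − 1/5) × 1² / 20 = 0.8 × 1 / 20 = 0.04 dB.
Output = -11 − 0.04 = -11.04 dBFS.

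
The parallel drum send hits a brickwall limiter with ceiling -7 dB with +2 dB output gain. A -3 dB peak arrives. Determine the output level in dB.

The limiter clamps the peak to its -7 dB ceiling.
Output gain then adds 2 dB: -7 + 2 = -5 dB.

-5 dB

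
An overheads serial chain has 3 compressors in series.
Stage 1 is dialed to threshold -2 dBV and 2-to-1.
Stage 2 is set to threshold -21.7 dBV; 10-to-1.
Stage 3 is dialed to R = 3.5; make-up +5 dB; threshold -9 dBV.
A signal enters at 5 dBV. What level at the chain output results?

-14.38 dBV

Stage 1: 5 dBV is 7 dB over -2 dBV; at 2:1 that becomes 3.5 dB over, giving 1.5 dBV.
Stage 2: 23.2 dB above -21.7 dBV, reduced 10:1 to 2.32 dB above → -19.38 dBV.
Stage 3: below threshold (-19.38 ≤ -9); passes unchanged; make-up brings it to -14.38 dBV.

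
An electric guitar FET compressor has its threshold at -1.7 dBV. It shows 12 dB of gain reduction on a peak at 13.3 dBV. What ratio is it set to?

Input overshoot = 13.3 − (-1.7) = 15 dB.
Output overshoot = 15 − 12 = 3 dB.
Ratio = input overshoot / output overshoot = 15 / 3 = 5.

5:1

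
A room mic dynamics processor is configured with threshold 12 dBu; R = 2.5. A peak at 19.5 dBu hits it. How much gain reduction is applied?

19.5 dBu exceeds the threshold by 7.5 dB.
After 2.5:1 compression the overshoot becomes 7.5/2.5 = 3 dB.
Gain reduction = 7.5 − 3 = 4.5 dB.

4.5 dB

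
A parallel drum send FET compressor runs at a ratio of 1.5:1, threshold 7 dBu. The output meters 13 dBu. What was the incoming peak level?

16 dBu

That's 6 dB above the 7 dBu threshold.
Input overshoot = R × output overshoot = 9 dB → input = 7 + 9 = 16 dBu.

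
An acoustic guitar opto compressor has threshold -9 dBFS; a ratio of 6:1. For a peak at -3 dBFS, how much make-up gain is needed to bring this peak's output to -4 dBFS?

4 dB

Without make-up, output = threshold + overshoot/6 = -9 + 1 = -8 dBFS.
Gap to target: 4 dB.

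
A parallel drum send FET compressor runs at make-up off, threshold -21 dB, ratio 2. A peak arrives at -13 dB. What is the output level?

The input is 8 dB above the -21 dB threshold.
2:1 compression reduces that to 8/2 = 4 dB over.
So the level is -21 + 4 = -17 dB.

-17 dB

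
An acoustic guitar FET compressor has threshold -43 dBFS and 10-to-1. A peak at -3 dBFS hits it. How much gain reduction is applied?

36 dB

The signal is 40 dB above threshold.
A 10:1 ratio leaves 4 dB of that excess.
So the signal is attenuated by 40 − 4 = 36 dB.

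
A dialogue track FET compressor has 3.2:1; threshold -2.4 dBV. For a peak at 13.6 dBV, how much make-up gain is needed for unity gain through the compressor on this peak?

Without make-up, output = threshold + overshoot/3.2 = -2.4 + 5 = 2.6 dBV.
Gap to target: 11 dB.

11 dB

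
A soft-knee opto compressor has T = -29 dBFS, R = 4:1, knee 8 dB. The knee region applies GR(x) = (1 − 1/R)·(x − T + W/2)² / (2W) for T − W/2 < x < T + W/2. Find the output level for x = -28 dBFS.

x − T + W/2 = -28 − (-29) + 4 = 5.
GR = (1 − 1/4) × 5² / 16 = 0.75 × 25 / 16 = 1.171875 dB.
Output = -28 − 1.171875 = -29.171875 dBFS.

-29.171875 dBFS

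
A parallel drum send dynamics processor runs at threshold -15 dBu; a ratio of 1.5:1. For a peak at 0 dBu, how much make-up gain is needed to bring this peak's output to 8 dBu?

The peak compresses to -15 + 15/1.5 = -5 dBu.
To reach 8 dBu requires 8 − (-5) = 13 dB of make-up.

13 dB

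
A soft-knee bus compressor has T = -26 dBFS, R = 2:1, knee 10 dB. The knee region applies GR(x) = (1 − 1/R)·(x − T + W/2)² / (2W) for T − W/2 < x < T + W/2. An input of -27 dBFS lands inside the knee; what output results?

x − T + W/2 = -27 − (-26) + 5 = 4.
GR = (1 − 1/2) × 4² / 20 = 0.5 × 16 / 20 = 0.4 dB.
Output = -27 − 0.4 = -27.4 dBFS.

-27.4 dBFS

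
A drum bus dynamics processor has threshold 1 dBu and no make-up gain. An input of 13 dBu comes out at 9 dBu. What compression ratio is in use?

Input overshoot = 13 − 1 = 12 dB; output overshoot = 9 − 1 = 8 dB.
Ratio = 12 / 8 = 1.5.

1.5:1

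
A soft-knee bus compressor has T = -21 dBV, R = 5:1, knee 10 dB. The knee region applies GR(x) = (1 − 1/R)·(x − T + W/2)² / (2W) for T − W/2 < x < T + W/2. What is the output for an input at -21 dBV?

x − T + W/2 = -21 − (-21) + 5 = 5.
GR = (1 − 1/5) × 5² / 20 = 0.8 × 25 / 20 = 1 dB.
Output = -21 − 1 = -22 dBV.

-22 dBV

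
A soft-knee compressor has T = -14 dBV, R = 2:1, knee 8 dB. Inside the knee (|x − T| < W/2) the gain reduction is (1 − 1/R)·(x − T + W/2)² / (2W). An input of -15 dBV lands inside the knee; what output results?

-15.28125 dBV

x − T + W/2 = -15 − (-14) + 4 = 3.
GR = (1 − 1/2) × 3² / 16 = 0.5 × 9 / 16 = 0.28125 dB.
Output = -15 − 0.28125 = -15.28125 dBV.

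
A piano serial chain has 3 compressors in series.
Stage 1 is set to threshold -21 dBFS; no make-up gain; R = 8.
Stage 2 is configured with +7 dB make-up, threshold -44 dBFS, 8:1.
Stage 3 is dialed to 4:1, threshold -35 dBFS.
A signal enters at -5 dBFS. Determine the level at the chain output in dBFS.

-34.71875 dBFS

Stage 1: 16 dB above -21 dBFS, reduced 8:1 to 2 dB above → -19 dBFS.
Stage 2: 25 dB above -44 dBFS, reduced 8:1 to 3.125 dB above → -40.875 dBFS; +7 dB make-up → -33.875 dBFS.
Stage 3: overshoot 1.125 dB → 1.125/4 = 0.28125 dB → -34.71875 dBFS.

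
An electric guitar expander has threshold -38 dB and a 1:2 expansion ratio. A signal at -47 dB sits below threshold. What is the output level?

Undershoot = (-38) − (-47) = 9 dB.
At 1:2, that expands to 18 dB under threshold.
Output = -38 − 18 = -56 dB.

-56 dB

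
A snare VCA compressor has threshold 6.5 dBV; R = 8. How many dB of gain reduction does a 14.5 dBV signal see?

7 dB

The signal is 8 dB above threshold.
A 8:1 ratio leaves 1 dB of that excess.
GR = overshoot in − overshoot out = 8 − 1 = 7 dB.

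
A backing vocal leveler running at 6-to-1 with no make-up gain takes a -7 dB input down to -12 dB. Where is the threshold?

Input is 6 dB above T (since output overshoot × R = input overshoot: (-12 − T)·6 = -7 − T gives T = -13 dB).
Check: -13 + (-7 − (-13))/6 = -13 + 1 = -12 dB. ✓

-13 dB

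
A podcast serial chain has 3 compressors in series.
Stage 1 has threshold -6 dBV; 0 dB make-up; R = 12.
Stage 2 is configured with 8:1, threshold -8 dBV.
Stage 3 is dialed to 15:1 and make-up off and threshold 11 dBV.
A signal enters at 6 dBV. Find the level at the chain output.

-7.625 dBV

Stage 1: 6 dBV is 12 dB over -6 dBV; at 12:1 that becomes 1 dB over, giving -5 dBV.
Stage 2: -5 dBV is 3 dB over -8 dBV; at 8:1 that becomes 0.375 dB over, giving -7.625 dBV.
Stage 3: -7.625 dBV ≤ 11 dBV, so stage 3 doesn't engage; output -7.625 dBV.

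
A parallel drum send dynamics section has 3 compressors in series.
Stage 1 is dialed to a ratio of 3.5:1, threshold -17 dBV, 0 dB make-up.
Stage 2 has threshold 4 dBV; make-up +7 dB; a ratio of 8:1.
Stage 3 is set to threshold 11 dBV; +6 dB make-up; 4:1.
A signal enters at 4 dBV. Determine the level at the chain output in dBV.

Stage 1: 21 dB above -17 dBV, reduced 3.5:1 to 6 dB above → -11 dBV.
Stage 2: -11 dBV ≤ 4 dBV, so stage 2 doesn't engage; make-up brings it to -4 dBV.
Stage 3: -4 dBV ≤ 11 dBV, so stage 3 doesn't engage; make-up brings it to 2 dBV.

2 dBV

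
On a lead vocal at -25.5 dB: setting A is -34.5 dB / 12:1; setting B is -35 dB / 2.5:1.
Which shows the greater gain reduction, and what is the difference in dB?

A, by 2.55 dB

A: GR = 9 − 9/12 = 8.25 dB.
B: GR = 9.5 − 9.5/2.5 = 5.7 dB.
A applies 2.55 dB more gain reduction.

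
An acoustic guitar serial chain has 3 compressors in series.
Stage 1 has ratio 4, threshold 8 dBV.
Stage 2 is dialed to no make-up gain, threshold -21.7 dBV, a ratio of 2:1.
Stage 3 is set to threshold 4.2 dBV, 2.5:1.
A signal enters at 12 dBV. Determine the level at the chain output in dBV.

-6.35 dBV

Stage 1: overshoot 4 dB → 4/4 = 1 dB → 9 dBV.
Stage 2: 9 dBV is 30.7 dB over -21.7 dBV; at 2:1 that becomes 15.35 dB over, giving -6.35 dBV.
Stage 3: below threshold (-6.35 ≤ 4.2); passes unchanged; output -6.35 dBV.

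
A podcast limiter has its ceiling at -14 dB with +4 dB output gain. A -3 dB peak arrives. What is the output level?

-10 dB

At ∞:1, everything above -14 dB is held at the ceiling.
Output gain then adds 4 dB: -14 + 4 = -10 dB.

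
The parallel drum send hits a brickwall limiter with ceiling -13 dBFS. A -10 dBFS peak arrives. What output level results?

The limiter clamps the peak to its -13 dBFS ceiling.

-13 dBFS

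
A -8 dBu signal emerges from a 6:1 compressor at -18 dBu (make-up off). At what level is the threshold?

Let T be the threshold. Output overshoot = (input overshoot)/R, so -18 − T = (-8 − T)/6.
6·(-18 − T) = -8 − T → 5·T = -108 − (-8) = -100.
T = -100/5 = -20 dBu.

-20 dBu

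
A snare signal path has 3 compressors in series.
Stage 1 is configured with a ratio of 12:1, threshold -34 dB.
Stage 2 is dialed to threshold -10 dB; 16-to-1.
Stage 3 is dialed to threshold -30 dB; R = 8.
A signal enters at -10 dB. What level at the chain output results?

Stage 1: overshoot 24 dB → 24/12 = 2 dB → -32 dB.
Stage 2: -32 dB is at or below the -10 dB threshold — no compression; output -32 dB.
Stage 3: -32 dB ≤ -30 dB, so stage 3 doesn't engage; output -32 dB.

-32 dB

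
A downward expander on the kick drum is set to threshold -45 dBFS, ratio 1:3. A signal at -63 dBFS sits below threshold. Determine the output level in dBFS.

Below threshold, a 1:3 expander applies gain = (3−1)×(T − x) of attenuation.
(3−1) × 18 = 36 dB, so output = -63 − 36 = -99 dBFS.

-99 dBFS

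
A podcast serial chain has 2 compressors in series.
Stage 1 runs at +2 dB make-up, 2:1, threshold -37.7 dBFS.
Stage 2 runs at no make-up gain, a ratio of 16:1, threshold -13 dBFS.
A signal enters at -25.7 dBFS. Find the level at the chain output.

-29.7 dBFS

Stage 1: -25.7 dBFS is 12 dB over -37.7 dBFS; at 2:1 that becomes 6 dB over, giving -31.7 dBFS; +2 dB make-up → -29.7 dBFS.
Stage 2: -29.7 dBFS ≤ -13 dBFS, so stage 2 doesn't engage; output -29.7 dBFS.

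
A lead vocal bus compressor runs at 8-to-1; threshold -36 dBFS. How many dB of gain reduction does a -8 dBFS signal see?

The signal is 28 dB above threshold.
After 8:1 compression the overshoot becomes 28/8 = 3.5 dB.
Gain reduction = 28 − 3.5 = 24.5 dB.

24.5 dB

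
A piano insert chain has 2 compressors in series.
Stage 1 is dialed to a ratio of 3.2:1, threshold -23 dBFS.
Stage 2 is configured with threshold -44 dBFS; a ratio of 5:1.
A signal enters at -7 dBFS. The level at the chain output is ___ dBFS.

-38.8 dBFS

Stage 1: -7 dBFS is 16 dB over -23 dBFS; at 3.2:1 that becomes 5 dB over, giving -18 dBFS.
Stage 2: -18 dBFS is 26 dB over -44 dBFS; at 5:1 that becomes 5.2 dB over, giving -38.8 dBFS.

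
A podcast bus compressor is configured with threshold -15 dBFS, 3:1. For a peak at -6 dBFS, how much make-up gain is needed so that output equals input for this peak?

6 dB

The peak compresses to -15 + 9/3 = -12 dBFS.
To reach -6 dBFS requires -6 − (-12) = 6 dB of make-up.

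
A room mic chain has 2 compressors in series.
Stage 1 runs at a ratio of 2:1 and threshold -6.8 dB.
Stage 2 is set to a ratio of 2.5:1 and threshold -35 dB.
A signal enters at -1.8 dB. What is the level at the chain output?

-22.72 dB

Stage 1: overshoot 5 dB → 5/2 = 2.5 dB → -4.3 dB.
Stage 2: overshoot 30.7 dB → 30.7/2.5 = 12.28 dB → -22.72 dB.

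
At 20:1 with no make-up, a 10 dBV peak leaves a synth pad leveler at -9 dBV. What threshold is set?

-10 dBV

Gain reduction = 10 − (-9) = 19 dB; output overshoot = GR / (R − 1) = 19 / 19 = 1 dB.
Threshold = output − output overshoot = -9 − 1 = -10 dBV.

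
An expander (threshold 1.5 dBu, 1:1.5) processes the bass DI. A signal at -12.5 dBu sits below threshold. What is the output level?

Undershoot = 1.5 − (-12.5) = 14 dB.
At 1:1.5, that expands to 21 dB under threshold.
Output = 1.5 − 21 = -19.5 dBu.

-19.5 dBu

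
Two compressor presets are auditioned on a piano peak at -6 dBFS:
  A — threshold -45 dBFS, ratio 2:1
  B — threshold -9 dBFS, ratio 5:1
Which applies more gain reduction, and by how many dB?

A, by 17.1 dB

A: 39 dB over, compressed to 19.5 dB over, so 19.5 dB of GR.
B: 3 dB over, compressed to 0.6 dB over, so 2.4 dB of GR.
A applies 17.1 dB more gain reduction.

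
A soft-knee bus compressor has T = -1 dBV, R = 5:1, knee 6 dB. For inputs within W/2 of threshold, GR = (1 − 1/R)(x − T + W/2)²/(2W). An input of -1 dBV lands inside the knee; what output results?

-1.6 dBV

x − T + W/2 = -1 − (-1) + 3 = 3.
GR = (1 − 1/5) × 3² / 12 = 0.8 × 9 / 12 = 0.6 dB.
Output = -1 − 0.6 = -1.6 dBV.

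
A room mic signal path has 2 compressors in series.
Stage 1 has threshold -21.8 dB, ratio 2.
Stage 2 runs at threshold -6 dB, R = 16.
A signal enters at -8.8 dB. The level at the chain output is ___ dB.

-15.3 dB

Stage 1: -8.8 dB is 13 dB over -21.8 dB; at 2:1 that becomes 6.5 dB over, giving -15.3 dB.
Stage 2: below threshold (-15.3 ≤ -6); passes unchanged; output -15.3 dB.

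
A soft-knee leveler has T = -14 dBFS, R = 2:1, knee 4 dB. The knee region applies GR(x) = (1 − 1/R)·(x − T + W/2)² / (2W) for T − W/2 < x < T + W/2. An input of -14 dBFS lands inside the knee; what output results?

-14.25 dBFS

x − T + W/2 = -14 − (-14) + 2 = 2.
GR = (1 − 1/2) × 2² / 8 = 0.5 × 4 / 8 = 0.25 dB.
Output = -14 − 0.25 = -14.25 dBFS.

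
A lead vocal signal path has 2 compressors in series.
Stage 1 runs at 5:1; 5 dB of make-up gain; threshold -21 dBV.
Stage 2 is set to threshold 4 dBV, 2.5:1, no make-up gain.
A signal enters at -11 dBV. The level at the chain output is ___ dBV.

-14 dBV

Stage 1: -11 dBV is 10 dB over -21 dBV; at 5:1 that becomes 2 dB over, giving -19 dBV; +5 dB make-up → -14 dBV.
Stage 2: below threshold (-14 ≤ 4); passes unchanged; output -14 dBV.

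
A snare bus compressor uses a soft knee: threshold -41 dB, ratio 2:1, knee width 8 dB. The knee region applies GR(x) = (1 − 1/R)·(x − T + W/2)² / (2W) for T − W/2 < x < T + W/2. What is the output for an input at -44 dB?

-44.03125 dB

x − T + W/2 = -44 − (-41) + 4 = 1.
GR = (1 − 1/2) × 1² / 16 = 0.5 × 1 / 16 = 0.03125 dB.
Output = -44 − 0.03125 = -44.03125 dB.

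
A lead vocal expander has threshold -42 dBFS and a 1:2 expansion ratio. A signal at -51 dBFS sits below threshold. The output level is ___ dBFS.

Below threshold, a 1:2 expander applies gain = (2−1)×(T − x) of attenuation.
(2−1) × 9 = 9 dB, so output = -51 − 9 = -60 dBFS.

-60 dBFS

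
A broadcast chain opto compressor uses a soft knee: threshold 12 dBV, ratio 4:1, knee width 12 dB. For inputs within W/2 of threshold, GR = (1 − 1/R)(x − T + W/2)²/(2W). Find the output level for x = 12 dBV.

x − T + W/2 = 12 − 12 + 6 = 6.
GR = (1 − 1/4) × 6² / 24 = 0.75 × 36 / 24 = 1.125 dB.
Output = 12 − 1.125 = 10.875 dBV.

10.875 dBV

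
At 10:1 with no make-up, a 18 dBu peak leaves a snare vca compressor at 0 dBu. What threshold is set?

-2 dBu

Gain reduction = 18 − 0 = 18 dB; output overshoot = GR / (R − 1) = 18 / 9 = 2 dB.
Threshold = output − output overshoot = 0 − 2 = -2 dBu.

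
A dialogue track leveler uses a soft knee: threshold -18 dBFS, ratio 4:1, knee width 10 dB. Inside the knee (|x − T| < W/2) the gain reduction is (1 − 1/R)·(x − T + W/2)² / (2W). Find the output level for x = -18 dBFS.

-18.9375 dBFS

x − T + W/2 = -18 − (-18) + 5 = 5.
GR = (1 − 1/4) × 5² / 20 = 0.75 × 25 / 20 = 0.9375 dB.
Output = -18 − 0.9375 = -18.9375 dBFS.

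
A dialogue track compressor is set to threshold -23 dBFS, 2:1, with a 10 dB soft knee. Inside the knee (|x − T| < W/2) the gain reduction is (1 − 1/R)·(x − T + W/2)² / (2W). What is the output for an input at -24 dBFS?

x − T + W/2 = -24 − (-23) + 5 = 4.
GR = (1 − 1/2) × 4² / 20 = 0.5 × 16 / 20 = 0.4 dB.
Output = -24 − 0.4 = -24.4 dBFS.

-24.4 dBFS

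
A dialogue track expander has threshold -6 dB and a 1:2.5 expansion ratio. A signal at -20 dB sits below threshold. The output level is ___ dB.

The input is 14 dB below the -6 dB threshold.
A 1:2.5 expander multiplies undershoot by 2.5: 14 × 2.5 = 35 dB below threshold.
Output = -6 − 35 = -41 dB.

-41 dB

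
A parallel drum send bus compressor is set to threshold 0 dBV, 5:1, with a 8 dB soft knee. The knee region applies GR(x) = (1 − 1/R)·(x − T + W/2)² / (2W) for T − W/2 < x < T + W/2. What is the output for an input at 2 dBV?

0.2 dBV

x − T + W/2 = 2 − 0 + 4 = 6.
GR = (1 − 1/5) × 6² / 16 = 0.8 × 36 / 16 = 1.8 dB.
Output = 2 − 1.8 = 0.2 dBV.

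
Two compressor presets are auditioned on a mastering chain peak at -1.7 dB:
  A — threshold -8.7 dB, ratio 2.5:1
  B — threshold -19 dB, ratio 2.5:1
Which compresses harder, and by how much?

B, by 6.18 dB

A: GR = 7 − 7/2.5 = 4.2 dB.
B: GR = 17.3 − 17.3/2.5 = 10.38 dB.
B applies 6.18 dB more gain reduction.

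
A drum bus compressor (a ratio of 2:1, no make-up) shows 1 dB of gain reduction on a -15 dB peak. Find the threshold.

-17 dB

Let T be the threshold. Output overshoot = (input overshoot)/R, so -16 − T = (-15 − T)/2.
2·(-16 − T) = -15 − T → 1·T = -32 − (-15) = -17.
T = -17/1 = -17 dB.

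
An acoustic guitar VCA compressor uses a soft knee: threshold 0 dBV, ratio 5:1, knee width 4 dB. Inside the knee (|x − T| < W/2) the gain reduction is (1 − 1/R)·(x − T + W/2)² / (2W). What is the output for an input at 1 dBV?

x − T + W/2 = 1 − 0 + 2 = 3.
GR = (1 − 1/5) × 3² / 8 = 0.8 × 9 / 8 = 0.9 dB.
Output = 1 − 0.9 = 0.1 dBV.

0.1 dBV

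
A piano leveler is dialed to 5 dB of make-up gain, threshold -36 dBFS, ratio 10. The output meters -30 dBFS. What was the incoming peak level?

Remove make-up: -30 − 5 = -35 dBFS.
Post-compression overshoot = -35 − (-36) = 1 dB.
Undo the ratio: input overshoot = 1 × 10 = 10 dB, giving input = -26 dBFS.

-26 dBFS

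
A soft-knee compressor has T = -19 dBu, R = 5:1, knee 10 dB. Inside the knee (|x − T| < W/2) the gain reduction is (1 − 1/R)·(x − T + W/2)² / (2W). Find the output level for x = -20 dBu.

-20.64 dBu

x − T + W/2 = -20 − (-19) + 5 = 4.
GR = (1 − 1/5) × 4² / 20 = 0.8 × 16 / 20 = 0.64 dB.
Output = -20 − 0.64 = -20.64 dBu.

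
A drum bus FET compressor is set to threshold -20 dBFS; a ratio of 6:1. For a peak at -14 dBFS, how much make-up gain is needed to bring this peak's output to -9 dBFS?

10 dB

Overshoot 6 dB → 6/6 = 1 dB after compression, so the compressed level is -20 + 1 = -19 dBFS.
Make-up = target − compressed = -9 − (-19) = 10 dB.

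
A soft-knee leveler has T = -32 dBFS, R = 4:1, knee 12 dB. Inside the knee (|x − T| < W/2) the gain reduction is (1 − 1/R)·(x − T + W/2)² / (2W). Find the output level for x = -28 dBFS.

-31.125 dBFS

x − T + W/2 = -28 − (-32) + 6 = 10.
GR = (1 − 1/4) × 10² / 24 = 0.75 × 100 / 24 = 3.125 dB.
Output = -28 − 3.125 = -31.125 dBFS.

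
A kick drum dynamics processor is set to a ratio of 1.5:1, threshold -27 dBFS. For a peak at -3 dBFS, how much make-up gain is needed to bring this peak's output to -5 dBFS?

Overshoot 24 dB → 24/1.5 = 16 dB after compression, so the compressed level is -27 + 16 = -11 dBFS.
Make-up = target − compressed = -5 − (-11) = 6 dB.

6 dB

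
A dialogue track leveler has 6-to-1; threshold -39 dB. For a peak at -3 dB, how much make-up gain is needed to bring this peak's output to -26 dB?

The peak compresses to -39 + 36/6 = -33 dB.
To reach -26 dB requires -26 − (-33) = 7 dB of make-up.

7 dB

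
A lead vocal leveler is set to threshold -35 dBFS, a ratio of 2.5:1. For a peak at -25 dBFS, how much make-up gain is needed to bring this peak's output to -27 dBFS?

4 dB

Overshoot 10 dB → 10/2.5 = 4 dB after compression, so the compressed level is -35 + 4 = -31 dBFS.
Make-up = target − compressed = -27 − (-31) = 4 dB.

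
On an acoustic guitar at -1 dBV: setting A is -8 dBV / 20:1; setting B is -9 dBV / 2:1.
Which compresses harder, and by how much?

A, by 2.65 dB

A: GR = 7 − 7/20 = 6.65 dB.
B: GR = 8 − 8/2 = 4 dB.
A applies 2.65 dB more gain reduction.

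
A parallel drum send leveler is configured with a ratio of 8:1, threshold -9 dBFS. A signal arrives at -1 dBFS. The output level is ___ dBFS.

Overshoot: -1 − (-9) = 8 dB.
The 8 dB excess becomes 1 dB after 8:1 reduction.
That puts the output at -8 dBFS.

-8 dBFS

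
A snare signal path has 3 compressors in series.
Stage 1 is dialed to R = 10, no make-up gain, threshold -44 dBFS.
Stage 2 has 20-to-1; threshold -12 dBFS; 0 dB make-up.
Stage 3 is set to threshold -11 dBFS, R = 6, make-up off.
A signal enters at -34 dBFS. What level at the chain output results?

Stage 1: overshoot 10 dB → 10/10 = 1 dB → -43 dBFS.
Stage 2: -43 dBFS ≤ -12 dBFS, so stage 2 doesn't engage; output -43 dBFS.
Stage 3: -43 dBFS ≤ -11 dBFS, so stage 3 doesn't engage; output -43 dBFS.

-43 dBFS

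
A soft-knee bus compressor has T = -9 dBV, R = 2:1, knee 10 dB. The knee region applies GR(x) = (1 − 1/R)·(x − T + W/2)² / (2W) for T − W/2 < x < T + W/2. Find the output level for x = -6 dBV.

x − T + W/2 = -6 − (-9) + 5 = 8.
GR = (1 − 1/2) × 8² / 20 = 0.5 × 64 / 20 = 1.6 dB.
Output = -6 − 1.6 = -7.6 dBV.

-7.6 dBV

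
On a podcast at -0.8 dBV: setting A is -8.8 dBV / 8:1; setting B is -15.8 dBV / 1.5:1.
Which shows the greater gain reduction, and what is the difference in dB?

A, by 2 dB

A: 8 dB over, compressed to 1 dB over, so 7 dB of GR.
B: 15 dB over, compressed to 10 dB over, so 5 dB of GR.
Difference: 2 dB in favour of A.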